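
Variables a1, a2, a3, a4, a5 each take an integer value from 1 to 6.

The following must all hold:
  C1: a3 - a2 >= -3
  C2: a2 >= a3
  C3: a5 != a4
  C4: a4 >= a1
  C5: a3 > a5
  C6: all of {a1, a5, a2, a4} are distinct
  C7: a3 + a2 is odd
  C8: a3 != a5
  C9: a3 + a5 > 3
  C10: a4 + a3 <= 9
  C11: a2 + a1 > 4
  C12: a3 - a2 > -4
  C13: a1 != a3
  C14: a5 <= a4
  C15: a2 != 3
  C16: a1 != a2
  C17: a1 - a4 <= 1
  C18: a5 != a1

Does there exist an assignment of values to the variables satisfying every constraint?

Satisfiable

Take a1 = 1, a2 = 4, a3 = 3, a4 = 3, a5 = 2. Then constraint 1: a3 - a2 = -1; constraint 9: a3 + a5 = 5; constraint 10: a4 + a3 = 6, and every other listed constraint is also met.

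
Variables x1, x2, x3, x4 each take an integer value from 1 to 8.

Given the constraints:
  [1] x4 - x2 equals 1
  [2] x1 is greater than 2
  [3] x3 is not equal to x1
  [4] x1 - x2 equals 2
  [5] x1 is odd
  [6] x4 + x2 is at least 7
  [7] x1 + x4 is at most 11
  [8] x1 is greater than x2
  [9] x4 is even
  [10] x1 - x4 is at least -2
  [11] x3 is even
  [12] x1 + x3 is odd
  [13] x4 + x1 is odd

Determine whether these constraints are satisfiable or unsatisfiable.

Setting (x1, x2, x3, x4) = (5, 3, 4, 4) satisfies everything: constraint 1: x4 - x2 = 1; constraint 4: x1 - x2 = 2; constraint 6: x4 + x2 = 7, and the others follow.

Satisfiable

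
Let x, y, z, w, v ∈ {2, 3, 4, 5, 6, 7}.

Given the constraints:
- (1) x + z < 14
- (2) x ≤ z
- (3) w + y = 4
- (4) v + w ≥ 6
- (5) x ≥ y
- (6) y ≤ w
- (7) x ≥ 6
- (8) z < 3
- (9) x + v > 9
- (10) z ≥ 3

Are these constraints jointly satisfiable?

Unsatisfiable

From constraints 2 and 7: z ≥ x and x ≥ 6, so z ≥ 6. From constraint 8: z ≤ 2. But 2 < 6, so no value of z works.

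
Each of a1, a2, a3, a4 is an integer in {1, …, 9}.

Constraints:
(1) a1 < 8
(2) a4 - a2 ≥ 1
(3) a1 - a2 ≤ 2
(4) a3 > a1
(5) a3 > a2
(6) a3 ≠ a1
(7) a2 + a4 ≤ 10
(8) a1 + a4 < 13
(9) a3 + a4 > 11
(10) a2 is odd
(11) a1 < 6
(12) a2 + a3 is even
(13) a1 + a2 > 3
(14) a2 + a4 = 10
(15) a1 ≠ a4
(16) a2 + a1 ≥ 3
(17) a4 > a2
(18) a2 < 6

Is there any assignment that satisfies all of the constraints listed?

The assignment a1 = 3, a2 = 3, a3 = 7, a4 = 7 works:
  constraint 2 holds since a4 - a2 = 4.
  constraint 3 holds since a1 - a2 = 0.
The rest check out directly.

Satisfiable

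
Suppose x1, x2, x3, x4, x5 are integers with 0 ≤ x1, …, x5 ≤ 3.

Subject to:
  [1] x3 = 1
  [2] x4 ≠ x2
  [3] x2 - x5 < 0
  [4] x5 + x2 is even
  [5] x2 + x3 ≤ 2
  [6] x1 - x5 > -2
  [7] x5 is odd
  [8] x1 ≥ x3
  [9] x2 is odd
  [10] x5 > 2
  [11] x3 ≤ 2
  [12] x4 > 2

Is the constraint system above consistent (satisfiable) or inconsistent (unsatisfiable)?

Satisfiable

Try x1 = 3, x2 = 1, x3 = 1, x4 = 3, x5 = 3.
Check constraint 3: x2 - x5 = -2; constraint 5: x2 + x3 = 2; constraint 6: x1 - x5 = 0. The remaining constraints are straightforward to verify.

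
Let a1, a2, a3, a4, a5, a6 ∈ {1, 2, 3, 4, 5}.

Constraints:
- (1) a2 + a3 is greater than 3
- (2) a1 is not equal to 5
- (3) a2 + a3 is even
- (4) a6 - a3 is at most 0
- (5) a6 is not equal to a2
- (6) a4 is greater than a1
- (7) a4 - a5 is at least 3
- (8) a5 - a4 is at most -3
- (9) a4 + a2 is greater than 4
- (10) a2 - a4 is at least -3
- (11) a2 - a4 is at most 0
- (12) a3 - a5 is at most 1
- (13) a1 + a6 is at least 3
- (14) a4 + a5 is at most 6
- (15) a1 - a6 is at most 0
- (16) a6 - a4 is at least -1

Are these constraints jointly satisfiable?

Unsatisfiable

Constraints 4, 7, 12, and 16 give a3 − a6 ≥ 0, a6 − a4 ≥ -1, a4 − a5 ≥ 3, a5 − a3 ≥ -1.
Adding all 4 inequalities: the left sides telescope to 0, and the right sides sum to 0 + (-1) + 3 + (-1) = 1. So 0 ≥ 1, which is false.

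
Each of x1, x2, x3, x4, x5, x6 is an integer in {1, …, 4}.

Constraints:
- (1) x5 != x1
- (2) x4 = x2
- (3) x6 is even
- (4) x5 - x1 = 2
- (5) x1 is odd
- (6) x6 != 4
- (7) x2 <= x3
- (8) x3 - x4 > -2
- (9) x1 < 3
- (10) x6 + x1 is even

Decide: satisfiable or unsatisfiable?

Unsatisfiable

Constraint 3 makes x6 even and constraint 5 makes x1 odd, so x6 + x1 must be odd. Constraint 10 says x6 + x1 is even — contradiction.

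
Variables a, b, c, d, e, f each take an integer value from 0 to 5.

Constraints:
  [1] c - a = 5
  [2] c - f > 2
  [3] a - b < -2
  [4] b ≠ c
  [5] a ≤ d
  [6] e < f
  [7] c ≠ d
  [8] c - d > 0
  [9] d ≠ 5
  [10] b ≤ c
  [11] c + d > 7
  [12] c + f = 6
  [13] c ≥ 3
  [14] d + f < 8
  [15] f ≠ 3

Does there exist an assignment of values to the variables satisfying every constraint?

One satisfying assignment is a = 0, b = 3, c = 5, d = 4, e = 0, f = 1.
For the less obvious constraints — constraint 1: c - a = 5; constraint 2: c - f = 4; constraint 3: a - b = -3 — and the others hold by inspection.

Satisfiable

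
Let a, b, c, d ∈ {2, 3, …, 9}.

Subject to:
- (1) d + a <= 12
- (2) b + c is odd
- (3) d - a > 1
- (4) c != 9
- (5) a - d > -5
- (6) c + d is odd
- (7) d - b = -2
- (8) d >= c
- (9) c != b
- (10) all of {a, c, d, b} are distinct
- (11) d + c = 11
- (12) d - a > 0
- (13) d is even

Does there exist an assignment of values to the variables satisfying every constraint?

Satisfiable

The assignment a = 4, b = 8, c = 5, d = 6 works:
  constraint 1 holds since d + a = 10.
  constraint 3 holds since d - a = 2.
  constraint 5 holds since a - d = -2.
The rest check out directly.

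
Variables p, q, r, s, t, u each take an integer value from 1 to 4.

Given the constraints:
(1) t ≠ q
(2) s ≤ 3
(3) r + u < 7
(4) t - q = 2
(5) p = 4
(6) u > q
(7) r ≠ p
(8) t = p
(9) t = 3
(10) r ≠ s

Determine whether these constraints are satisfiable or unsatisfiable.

Unsatisfiable

Constraint 9 fixes t = 3 and constraint 5 fixes p = 4, but constraint 8 requires t = p. Since 3 ≠ 4, contradiction.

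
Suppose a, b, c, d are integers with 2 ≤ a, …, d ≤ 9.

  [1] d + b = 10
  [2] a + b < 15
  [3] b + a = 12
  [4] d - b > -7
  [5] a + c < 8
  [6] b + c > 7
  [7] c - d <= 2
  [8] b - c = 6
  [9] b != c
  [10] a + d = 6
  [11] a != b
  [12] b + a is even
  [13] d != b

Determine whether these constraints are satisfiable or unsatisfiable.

Satisfiable

One satisfying assignment is a = 4, b = 8, c = 2, d = 2.
For the less obvious constraints — constraint 1: d + b = 10; constraint 2: a + b = 12 — and the others hold by inspection.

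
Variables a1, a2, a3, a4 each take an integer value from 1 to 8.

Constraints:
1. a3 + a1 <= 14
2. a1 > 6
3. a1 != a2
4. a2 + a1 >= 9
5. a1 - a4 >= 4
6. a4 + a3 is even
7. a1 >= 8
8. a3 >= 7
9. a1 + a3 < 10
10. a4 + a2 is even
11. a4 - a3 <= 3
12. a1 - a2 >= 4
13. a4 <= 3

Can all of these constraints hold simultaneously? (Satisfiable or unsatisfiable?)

From constraint 8: a3 ≥ 7. From constraint 7: a1 ≥ 8. Hence a3 + a1 ≥ 15. But constraint 1 requires a3 + a1 ≤ 14, and 14 < 15. Contradiction.

Unsatisfiable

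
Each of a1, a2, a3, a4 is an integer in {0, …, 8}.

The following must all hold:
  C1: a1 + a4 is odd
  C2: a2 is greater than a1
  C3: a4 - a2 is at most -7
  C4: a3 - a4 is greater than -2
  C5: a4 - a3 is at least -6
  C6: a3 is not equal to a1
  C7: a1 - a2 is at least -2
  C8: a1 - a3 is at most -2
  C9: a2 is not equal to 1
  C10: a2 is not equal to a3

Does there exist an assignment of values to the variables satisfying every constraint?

Constraints 3, 5, 7, and 8 give a1 − a2 ≥ -2, a2 − a4 ≥ 7, a4 − a3 ≥ -6, a3 − a1 ≥ 2.
Adding all 4 inequalities: the left sides telescope to 0, and the right sides sum to (-2) + 7 + (-6) + 2 = 1. So 0 ≥ 1, which is false.

Unsatisfiable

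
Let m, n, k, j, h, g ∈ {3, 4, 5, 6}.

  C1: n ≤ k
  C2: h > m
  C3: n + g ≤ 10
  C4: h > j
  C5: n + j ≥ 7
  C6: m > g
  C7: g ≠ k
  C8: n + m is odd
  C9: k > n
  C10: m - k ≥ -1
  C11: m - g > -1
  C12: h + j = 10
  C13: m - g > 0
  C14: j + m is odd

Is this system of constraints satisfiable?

Satisfiable

Setting (m, n, k, j, h, g) = (5, 4, 5, 4, 6, 4) satisfies everything: constraint 3: n + g = 8; constraint 5: n + j = 8, and the others follow.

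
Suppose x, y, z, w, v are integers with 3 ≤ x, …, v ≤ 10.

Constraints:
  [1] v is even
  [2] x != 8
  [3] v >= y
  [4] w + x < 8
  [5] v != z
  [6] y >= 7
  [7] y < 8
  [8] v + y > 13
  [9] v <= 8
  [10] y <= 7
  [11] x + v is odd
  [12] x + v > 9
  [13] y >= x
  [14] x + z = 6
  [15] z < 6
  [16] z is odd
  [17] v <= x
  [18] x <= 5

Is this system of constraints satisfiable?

Unsatisfiable

From constraints 3 and 6: v ≥ y and y ≥ 7, so v ≥ 7. From constraints 17 and 18: v ≤ x and x ≤ 5, so v ≤ 5. But 5 < 7, so no value of v works.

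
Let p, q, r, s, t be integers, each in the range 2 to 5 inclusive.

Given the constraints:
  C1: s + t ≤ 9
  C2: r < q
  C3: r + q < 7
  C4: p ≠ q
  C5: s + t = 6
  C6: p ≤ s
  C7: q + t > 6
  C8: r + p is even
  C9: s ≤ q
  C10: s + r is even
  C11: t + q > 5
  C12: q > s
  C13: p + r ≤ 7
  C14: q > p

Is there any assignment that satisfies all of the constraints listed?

Satisfiable

The assignment p = 2, q = 4, r = 2, s = 2, t = 4 works:
  constraint 1 holds since s + t = 6.
  constraint 3 holds since r + q = 6.
  constraint 5 holds since s + t = 6.
The rest check out directly.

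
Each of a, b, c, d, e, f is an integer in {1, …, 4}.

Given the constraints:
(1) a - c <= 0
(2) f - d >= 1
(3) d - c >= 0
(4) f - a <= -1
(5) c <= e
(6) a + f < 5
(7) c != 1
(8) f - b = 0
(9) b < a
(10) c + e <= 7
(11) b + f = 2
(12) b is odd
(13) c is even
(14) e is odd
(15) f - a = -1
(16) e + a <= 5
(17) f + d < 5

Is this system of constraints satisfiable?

Unsatisfiable

Constraints 1, 2, 3, and 4 give c − a ≥ 0, a − f ≥ 1, f − d ≥ 1, d − c ≥ 0.
Adding all 4 inequalities: the left sides telescope to 0, and the right sides sum to 0 + 1 + 1 + 0 = 2. So 0 ≥ 2, which is false.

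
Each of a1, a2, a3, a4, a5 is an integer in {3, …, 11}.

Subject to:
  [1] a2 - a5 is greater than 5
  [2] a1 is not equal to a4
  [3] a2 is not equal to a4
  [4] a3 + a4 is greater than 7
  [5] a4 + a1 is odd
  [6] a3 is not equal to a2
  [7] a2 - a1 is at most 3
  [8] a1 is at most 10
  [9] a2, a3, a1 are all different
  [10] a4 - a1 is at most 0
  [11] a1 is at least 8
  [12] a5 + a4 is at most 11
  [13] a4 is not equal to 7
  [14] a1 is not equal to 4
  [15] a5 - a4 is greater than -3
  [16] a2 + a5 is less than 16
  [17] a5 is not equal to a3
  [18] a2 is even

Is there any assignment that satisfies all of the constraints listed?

One satisfying assignment is a1 = 8, a2 = 10, a3 = 3, a4 = 5, a5 = 4.
For the less obvious constraints — constraint 1: a2 - a5 = 6; constraint 4: a3 + a4 = 8; constraint 7: a2 - a1 = 2 — and the others hold by inspection.

Satisfiable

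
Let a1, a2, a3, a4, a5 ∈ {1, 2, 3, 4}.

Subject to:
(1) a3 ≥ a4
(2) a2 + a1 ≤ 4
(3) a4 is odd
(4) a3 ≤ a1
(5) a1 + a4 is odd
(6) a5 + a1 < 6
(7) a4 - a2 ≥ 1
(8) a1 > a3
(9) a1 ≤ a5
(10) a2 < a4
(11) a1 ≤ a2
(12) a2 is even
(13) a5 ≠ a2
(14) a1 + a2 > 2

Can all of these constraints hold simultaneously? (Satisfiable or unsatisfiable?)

Constraints 1, 8, 10, and 11 give a3 < a1, a1 ≤ a2, a2 < a4, a4 ≤ a3. Chaining: a3 < a1 ≤ a2 < a4 ≤ a3, which forces a3 < a3 — impossible.

Unsatisfiable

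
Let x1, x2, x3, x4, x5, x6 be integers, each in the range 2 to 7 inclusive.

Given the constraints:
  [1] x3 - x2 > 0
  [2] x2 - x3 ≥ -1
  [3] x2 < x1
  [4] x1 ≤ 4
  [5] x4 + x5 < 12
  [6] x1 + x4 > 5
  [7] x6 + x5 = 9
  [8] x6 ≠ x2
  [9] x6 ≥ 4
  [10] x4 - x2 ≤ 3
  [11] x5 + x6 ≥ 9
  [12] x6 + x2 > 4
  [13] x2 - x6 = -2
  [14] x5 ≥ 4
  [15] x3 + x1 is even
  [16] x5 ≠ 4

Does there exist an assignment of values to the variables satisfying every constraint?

Satisfiable

Setting (x1, x2, x3, x4, x5, x6) = (3, 2, 3, 4, 5, 4) satisfies everything: constraint 1: x3 - x2 = 1; constraint 2: x2 - x3 = -1; constraint 5: x4 + x5 = 9, and the others follow.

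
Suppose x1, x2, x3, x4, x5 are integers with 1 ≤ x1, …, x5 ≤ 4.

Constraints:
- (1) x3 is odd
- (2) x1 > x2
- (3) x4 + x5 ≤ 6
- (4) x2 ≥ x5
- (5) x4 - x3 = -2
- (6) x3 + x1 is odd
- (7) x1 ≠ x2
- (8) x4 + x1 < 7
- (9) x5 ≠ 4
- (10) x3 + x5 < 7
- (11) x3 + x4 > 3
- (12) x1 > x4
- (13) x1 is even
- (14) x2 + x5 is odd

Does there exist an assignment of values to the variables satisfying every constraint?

Setting (x1, x2, x3, x4, x5) = (4, 3, 3, 1, 2) satisfies everything: constraint 3: x4 + x5 = 3; constraint 5: x4 - x3 = -2, and the others follow.

Satisfiable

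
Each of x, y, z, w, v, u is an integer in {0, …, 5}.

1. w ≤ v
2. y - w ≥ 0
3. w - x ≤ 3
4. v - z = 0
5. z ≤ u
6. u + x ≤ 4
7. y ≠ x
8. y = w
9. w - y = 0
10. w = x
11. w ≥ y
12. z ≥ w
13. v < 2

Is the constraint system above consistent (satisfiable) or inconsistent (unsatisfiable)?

Unsatisfiable

From constraints 8 and 10, y = w = x, so y = x. But constraint 7 says y ≠ x. Contradiction.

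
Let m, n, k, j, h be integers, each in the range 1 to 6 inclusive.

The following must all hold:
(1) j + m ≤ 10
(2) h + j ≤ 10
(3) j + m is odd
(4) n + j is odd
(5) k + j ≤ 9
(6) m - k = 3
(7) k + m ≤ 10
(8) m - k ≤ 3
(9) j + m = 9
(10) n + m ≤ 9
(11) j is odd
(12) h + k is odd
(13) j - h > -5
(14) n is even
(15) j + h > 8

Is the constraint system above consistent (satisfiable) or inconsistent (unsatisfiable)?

The assignment m = 6, n = 2, k = 3, j = 3, h = 6 works:
  constraint 1 holds since j + m = 9.
  constraint 2 holds since h + j = 9.
  constraint 5 holds since k + j = 6.
The rest check out directly.

Satisfiable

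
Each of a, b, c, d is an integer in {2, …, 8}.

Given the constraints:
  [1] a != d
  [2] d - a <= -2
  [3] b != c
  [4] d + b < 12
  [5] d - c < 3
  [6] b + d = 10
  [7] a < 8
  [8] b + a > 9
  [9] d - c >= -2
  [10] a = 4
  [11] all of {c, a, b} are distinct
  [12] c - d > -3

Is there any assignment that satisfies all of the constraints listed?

Satisfiable

Setting (a, b, c, d) = (4, 8, 2, 2) satisfies everything: constraint 2: d - a = -2; constraint 4: d + b = 10; constraint 5: d - c = 0, and the others follow.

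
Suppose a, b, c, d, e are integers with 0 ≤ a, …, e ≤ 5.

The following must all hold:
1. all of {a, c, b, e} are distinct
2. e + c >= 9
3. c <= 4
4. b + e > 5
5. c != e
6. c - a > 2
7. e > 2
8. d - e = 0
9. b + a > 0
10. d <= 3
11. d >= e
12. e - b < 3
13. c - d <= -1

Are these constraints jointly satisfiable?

From constraints 10 and 11: e ≤ d ≤ 3. From constraint 3: c ≤ 4. Hence e + c ≤ 7. But constraint 2 requires e + c ≥ 9, and 9 > 7. Contradiction.

Unsatisfiable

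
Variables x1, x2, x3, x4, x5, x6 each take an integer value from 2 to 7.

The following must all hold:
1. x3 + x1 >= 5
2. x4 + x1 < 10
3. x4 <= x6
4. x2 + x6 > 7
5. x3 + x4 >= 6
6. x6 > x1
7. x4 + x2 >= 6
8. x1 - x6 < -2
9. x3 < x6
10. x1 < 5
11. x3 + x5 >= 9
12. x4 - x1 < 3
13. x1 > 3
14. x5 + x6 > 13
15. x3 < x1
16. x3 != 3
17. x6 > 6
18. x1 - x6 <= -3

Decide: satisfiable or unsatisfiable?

Setting (x1, x2, x3, x4, x5, x6) = (4, 3, 2, 4, 7, 7) satisfies everything: constraint 1: x3 + x1 = 6; constraint 2: x4 + x1 = 8, and the others follow.

Satisfiable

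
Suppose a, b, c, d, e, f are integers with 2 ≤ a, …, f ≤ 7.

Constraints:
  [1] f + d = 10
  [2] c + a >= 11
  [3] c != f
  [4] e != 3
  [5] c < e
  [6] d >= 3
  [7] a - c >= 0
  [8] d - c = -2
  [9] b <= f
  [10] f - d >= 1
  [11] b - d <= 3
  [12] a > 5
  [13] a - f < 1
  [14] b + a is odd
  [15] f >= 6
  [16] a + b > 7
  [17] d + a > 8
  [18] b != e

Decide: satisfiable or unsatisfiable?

Take a = 6, b = 3, c = 5, d = 3, e = 6, f = 7. Then constraint 1: f + d = 10; constraint 2: c + a = 11, and every other listed constraint is also met.

Satisfiable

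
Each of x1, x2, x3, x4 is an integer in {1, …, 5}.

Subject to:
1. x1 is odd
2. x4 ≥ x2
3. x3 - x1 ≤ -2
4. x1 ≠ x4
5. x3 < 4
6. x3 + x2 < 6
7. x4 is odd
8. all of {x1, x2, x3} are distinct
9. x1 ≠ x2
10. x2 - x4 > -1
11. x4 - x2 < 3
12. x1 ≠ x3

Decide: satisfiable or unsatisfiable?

One satisfying assignment is x1 = 5, x2 = 1, x3 = 3, x4 = 1.
For the less obvious constraints — constraint 3: x3 - x1 = -2; constraint 6: x3 + x2 = 4; constraint 10: x2 - x4 = 0 — and the others hold by inspection.

Satisfiable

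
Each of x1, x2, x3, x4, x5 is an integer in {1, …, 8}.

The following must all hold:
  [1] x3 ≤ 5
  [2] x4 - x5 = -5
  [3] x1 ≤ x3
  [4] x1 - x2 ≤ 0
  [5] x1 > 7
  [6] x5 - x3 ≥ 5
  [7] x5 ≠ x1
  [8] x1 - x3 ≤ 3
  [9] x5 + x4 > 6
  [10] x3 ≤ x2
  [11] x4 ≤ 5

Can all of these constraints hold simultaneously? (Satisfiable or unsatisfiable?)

From constraint 5: x1 ≥ 8. From constraints 1 and 3: x1 ≤ x3 and x3 ≤ 5, so x1 ≤ 5. But 5 < 8, so no value of x1 works.

Unsatisfiable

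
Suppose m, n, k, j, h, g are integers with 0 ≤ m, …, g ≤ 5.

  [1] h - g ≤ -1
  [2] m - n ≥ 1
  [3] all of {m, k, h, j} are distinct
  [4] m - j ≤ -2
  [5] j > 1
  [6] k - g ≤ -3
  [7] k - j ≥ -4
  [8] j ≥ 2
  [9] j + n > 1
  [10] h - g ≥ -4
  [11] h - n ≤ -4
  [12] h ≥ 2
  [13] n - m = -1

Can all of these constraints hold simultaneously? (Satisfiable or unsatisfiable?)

Unsatisfiable

Constraints 2, 4, 6, 7, 10, and 11 give h − g ≥ -4, g − k ≥ 3, k − j ≥ -4, j − m ≥ 2, m − n ≥ 1, n − h ≥ 4.
Adding all 6 inequalities: the left sides telescope to 0, and the right sides sum to (-4) + 3 + (-4) + 2 + 1 + 4 = 2. So 0 ≥ 2, which is false.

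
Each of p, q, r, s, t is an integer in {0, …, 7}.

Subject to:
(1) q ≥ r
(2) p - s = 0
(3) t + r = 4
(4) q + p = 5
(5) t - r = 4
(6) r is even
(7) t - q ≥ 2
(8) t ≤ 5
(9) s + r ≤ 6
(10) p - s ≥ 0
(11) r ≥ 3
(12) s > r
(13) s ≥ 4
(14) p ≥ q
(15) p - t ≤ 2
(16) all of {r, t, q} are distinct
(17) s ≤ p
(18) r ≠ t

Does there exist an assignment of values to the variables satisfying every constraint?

From constraints 1 and 11: q ≥ r ≥ 3. From constraints 13 and 17: p ≥ s ≥ 4. Hence q + p ≥ 7. But constraint 4 requires q + p = 5, and 5 < 7. Contradiction.

Unsatisfiable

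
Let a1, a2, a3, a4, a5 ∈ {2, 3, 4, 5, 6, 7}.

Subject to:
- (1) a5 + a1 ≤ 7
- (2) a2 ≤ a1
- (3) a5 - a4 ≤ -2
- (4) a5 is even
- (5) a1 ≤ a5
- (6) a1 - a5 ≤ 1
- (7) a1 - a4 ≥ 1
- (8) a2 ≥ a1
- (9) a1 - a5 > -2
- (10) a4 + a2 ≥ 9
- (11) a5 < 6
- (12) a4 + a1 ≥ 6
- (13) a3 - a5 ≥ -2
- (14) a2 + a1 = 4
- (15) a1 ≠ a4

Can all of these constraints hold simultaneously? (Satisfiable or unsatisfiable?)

Unsatisfiable

Constraints 3, 6, and 7 give a4 − a5 ≥ 2, a5 − a1 ≥ -1, a1 − a4 ≥ 1.
Adding all 3 inequalities: the left sides telescope to 0, and the right sides sum to 2 + (-1) + 1 = 2. So 0 ≥ 2, which is false.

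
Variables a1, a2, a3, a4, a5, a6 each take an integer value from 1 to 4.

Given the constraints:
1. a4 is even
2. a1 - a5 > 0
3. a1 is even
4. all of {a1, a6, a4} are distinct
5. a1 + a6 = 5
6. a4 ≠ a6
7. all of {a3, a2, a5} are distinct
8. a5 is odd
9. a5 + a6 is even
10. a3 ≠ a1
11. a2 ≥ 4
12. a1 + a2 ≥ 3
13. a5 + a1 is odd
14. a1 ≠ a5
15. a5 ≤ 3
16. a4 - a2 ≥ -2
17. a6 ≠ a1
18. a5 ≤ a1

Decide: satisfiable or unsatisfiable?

Satisfiable

The assignment a1 = 2, a2 = 4, a3 = 3, a4 = 4, a5 = 1, a6 = 3 works:
  constraint 2 holds since a1 - a5 = 1.
  constraint 5 holds since a1 + a6 = 5.
  constraint 12 holds since a1 + a2 = 6.
The rest check out directly.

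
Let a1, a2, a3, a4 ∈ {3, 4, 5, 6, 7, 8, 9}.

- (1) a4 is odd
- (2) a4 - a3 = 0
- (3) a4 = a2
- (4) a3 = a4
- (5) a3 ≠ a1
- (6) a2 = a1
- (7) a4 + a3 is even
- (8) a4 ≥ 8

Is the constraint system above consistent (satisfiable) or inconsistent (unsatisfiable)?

From constraints 3, 4, and 6, a3 = a4 = a2 = a1, so a3 = a1. But constraint 5 says a3 ≠ a1. Contradiction.

Unsatisfiable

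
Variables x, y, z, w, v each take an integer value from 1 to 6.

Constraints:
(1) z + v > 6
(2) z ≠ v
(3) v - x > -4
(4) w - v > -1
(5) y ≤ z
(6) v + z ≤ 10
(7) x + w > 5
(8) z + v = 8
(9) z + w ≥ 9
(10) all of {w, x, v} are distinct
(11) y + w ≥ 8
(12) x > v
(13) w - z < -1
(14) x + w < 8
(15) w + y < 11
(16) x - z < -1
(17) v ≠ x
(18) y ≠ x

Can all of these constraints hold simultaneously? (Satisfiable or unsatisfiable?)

Satisfiable

The assignment x = 3, y = 5, z = 6, w = 4, v = 2 works:
  constraint 1 holds since z + v = 8.
  constraint 3 holds since v - x = -1.
  constraint 4 holds since w - v = 2.
The rest check out directly.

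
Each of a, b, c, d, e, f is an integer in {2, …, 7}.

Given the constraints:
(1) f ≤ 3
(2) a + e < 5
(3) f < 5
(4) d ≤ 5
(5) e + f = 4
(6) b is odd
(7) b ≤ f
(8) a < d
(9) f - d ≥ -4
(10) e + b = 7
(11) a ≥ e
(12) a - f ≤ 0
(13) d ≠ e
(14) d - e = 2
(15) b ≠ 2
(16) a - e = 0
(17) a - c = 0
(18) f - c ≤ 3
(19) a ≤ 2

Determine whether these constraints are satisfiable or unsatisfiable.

Unsatisfiable

From constraints 11 and 19: e ≤ a ≤ 2. From constraints 1 and 7: b ≤ f ≤ 3. Hence e + b ≤ 5. But constraint 10 requires e + b = 7, and 7 > 5. Contradiction.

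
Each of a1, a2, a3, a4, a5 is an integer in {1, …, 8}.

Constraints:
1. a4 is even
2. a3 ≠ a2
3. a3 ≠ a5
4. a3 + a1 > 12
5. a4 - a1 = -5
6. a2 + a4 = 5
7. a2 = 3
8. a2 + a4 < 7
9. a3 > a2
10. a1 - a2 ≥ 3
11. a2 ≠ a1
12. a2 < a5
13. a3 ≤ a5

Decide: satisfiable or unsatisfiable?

One satisfying assignment is a1 = 7, a2 = 3, a3 = 7, a4 = 2, a5 = 8.
For the less obvious constraints — constraint 4: a3 + a1 = 14; constraint 5: a4 - a1 = -5; constraint 6: a2 + a4 = 5 — and the others hold by inspection.

Satisfiable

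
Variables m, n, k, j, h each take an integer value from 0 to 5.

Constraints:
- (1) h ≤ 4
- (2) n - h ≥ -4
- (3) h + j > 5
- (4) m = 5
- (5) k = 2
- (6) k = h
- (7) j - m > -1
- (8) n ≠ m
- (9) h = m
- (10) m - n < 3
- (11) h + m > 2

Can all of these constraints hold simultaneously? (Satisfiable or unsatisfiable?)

Constraint 5 fixes k = 2 and constraint 4 fixes m = 5. Constraints 6 and 9 give k = h = m, so k = m. But 2 ≠ 5 — contradiction.

Unsatisfiable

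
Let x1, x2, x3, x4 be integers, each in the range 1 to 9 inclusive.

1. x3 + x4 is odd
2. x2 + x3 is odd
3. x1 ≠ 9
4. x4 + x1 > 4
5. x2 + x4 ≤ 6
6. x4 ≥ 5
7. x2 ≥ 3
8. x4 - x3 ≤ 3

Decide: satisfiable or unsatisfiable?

Unsatisfiable

From constraint 7: x2 ≥ 3. From constraint 6: x4 ≥ 5. Hence x2 + x4 ≥ 8. But constraint 5 requires x2 + x4 ≤ 6, and 6 < 8. Contradiction.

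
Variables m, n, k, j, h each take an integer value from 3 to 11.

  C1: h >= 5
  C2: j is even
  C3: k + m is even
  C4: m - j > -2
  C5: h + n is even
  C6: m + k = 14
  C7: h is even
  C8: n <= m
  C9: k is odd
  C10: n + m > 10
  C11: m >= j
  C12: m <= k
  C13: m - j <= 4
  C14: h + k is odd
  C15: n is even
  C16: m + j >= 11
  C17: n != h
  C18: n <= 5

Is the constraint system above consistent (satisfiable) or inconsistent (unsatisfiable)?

Satisfiable

Try m = 7, n = 4, k = 7, j = 6, h = 8.
Check constraint 4: m - j = 1; constraint 6: m + k = 14; constraint 10: n + m = 11. The remaining constraints are straightforward to verify.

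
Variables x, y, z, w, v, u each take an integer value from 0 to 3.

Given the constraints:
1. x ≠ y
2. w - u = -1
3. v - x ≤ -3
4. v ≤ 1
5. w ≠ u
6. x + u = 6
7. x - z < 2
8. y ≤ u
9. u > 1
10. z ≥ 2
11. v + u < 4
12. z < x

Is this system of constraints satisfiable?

Try x = 3, y = 0, z = 2, w = 2, v = 0, u = 3.
Check constraint 2: w - u = -1; constraint 3: v - x = -3; constraint 6: x + u = 6. The remaining constraints are straightforward to verify.

Satisfiable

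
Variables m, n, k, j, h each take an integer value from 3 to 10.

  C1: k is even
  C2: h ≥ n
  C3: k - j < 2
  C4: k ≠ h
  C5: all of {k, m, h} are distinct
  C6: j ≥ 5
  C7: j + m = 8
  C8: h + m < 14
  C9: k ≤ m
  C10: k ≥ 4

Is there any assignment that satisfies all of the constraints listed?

From constraint 6: j ≥ 5. From constraints 9 and 10: m ≥ k ≥ 4. Hence j + m ≥ 9. But constraint 7 requires j + m = 8, and 8 < 9. Contradiction.

Unsatisfiable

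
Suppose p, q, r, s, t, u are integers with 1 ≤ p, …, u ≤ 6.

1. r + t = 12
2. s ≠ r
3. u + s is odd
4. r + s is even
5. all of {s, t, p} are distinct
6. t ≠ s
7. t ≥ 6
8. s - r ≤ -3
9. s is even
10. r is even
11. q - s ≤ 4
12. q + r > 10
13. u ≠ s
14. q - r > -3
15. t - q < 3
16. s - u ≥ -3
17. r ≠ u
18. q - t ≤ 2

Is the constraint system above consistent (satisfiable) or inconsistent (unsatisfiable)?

Setting (p, q, r, s, t, u) = (5, 6, 6, 2, 6, 5) satisfies everything: constraint 1: r + t = 12; constraint 8: s - r = -4, and the others follow.

Satisfiable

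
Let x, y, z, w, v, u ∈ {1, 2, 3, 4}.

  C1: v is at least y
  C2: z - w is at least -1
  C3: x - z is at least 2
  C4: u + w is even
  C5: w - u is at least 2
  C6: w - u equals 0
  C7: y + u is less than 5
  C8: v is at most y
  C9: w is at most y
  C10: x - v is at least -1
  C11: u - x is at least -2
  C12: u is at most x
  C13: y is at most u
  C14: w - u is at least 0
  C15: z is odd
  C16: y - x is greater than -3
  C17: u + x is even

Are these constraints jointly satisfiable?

Unsatisfiable

Constraints 2, 3, 5, and 11 give z − w ≥ -1, w − u ≥ 2, u − x ≥ -2, x − z ≥ 2.
Adding all 4 inequalities: the left sides telescope to 0, and the right sides sum to (-1) + 2 + (-2) + 2 = 1. So 0 ≥ 1, which is false.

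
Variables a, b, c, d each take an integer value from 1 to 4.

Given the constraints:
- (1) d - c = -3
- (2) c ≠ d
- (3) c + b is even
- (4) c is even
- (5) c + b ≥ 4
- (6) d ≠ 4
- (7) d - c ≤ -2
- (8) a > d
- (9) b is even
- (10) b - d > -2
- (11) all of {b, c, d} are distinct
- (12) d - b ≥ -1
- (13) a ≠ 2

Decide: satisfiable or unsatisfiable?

Satisfiable

One satisfying assignment is a = 3, b = 2, c = 4, d = 1.
For the less obvious constraints — constraint 1: d - c = -3; constraint 5: c + b = 6 — and the others hold by inspection.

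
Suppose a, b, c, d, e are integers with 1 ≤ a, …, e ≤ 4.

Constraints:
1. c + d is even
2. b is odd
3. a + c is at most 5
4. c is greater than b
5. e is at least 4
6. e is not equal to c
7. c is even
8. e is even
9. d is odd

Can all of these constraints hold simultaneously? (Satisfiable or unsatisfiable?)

Unsatisfiable

Constraint 7 makes c even and constraint 9 makes d odd, so c + d must be odd. Constraint 1 says c + d is even — contradiction.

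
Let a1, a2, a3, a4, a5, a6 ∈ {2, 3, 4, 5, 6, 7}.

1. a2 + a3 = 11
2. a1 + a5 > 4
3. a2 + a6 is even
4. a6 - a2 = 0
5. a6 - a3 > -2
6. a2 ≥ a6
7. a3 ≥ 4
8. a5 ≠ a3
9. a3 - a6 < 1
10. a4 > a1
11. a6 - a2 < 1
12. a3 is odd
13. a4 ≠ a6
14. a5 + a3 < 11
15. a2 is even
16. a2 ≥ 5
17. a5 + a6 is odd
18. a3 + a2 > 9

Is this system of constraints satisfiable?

Satisfiable

The assignment a1 = 3, a2 = 6, a3 = 5, a4 = 5, a5 = 3, a6 = 6 works:
  constraint 1 holds since a2 + a3 = 11.
  constraint 2 holds since a1 + a5 = 6.
  constraint 4 holds since a6 - a2 = 0.
The rest check out directly.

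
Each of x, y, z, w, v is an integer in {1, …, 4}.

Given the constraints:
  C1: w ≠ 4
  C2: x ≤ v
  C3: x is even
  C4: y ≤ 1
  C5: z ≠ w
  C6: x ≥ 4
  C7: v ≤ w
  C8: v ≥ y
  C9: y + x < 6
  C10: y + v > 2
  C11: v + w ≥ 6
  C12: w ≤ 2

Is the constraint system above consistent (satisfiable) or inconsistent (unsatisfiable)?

Unsatisfiable

From constraints 2 and 6: v ≥ x and x ≥ 4, so v ≥ 4. From constraints 7 and 12: v ≤ w and w ≤ 2, so v ≤ 2. But 2 < 4, so no value of v works.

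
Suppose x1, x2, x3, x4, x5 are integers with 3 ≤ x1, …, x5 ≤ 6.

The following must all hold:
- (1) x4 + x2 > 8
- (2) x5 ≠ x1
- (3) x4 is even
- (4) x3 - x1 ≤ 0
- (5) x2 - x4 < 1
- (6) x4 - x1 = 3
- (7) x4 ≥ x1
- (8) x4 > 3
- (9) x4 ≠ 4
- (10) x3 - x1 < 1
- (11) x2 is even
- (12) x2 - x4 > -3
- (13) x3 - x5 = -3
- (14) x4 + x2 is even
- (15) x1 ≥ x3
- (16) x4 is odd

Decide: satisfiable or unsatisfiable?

Unsatisfiable

Constraint 16 makes x4 odd and constraint 11 makes x2 even, so x4 + x2 must be odd. Constraint 14 says x4 + x2 is even — contradiction.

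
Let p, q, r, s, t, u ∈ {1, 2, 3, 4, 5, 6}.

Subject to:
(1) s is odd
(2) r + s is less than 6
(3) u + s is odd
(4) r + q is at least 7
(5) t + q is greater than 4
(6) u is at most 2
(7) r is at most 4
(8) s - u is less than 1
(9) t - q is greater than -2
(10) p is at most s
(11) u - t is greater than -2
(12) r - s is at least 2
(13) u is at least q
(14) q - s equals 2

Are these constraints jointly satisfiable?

Unsatisfiable

From constraint 7: r ≤ 4. From constraints 6 and 13: q ≤ u ≤ 2. Hence r + q ≤ 6. But constraint 4 requires r + q ≥ 7, and 7 > 6. Contradiction.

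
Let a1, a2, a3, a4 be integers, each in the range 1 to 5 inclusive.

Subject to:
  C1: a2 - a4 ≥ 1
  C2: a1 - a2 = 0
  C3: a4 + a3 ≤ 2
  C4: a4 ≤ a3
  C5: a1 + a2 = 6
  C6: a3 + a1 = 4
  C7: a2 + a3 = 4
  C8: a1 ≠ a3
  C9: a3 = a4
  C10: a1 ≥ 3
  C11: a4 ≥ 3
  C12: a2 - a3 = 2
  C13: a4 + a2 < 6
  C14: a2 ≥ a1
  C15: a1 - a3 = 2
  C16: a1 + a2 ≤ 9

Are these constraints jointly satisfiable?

From constraints 10 and 14: a2 ≥ a1 ≥ 3. From constraints 4 and 11: a3 ≥ a4 ≥ 3. Hence a2 + a3 ≥ 6. But constraint 7 requires a2 + a3 = 4, and 4 < 6. Contradiction.

Unsatisfiable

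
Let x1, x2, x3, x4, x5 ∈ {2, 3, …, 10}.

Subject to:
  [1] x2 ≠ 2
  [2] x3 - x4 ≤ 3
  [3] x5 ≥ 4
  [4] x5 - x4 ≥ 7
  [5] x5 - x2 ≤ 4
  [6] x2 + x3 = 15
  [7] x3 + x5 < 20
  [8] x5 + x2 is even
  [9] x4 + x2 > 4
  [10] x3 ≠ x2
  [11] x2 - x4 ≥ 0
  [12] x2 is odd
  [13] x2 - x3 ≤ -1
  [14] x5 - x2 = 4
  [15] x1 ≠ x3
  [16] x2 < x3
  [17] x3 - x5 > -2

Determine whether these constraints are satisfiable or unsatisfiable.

Constraints 2, 4, 5, and 13 give x3 − x2 ≥ 1, x2 − x5 ≥ -4, x5 − x4 ≥ 7, x4 − x3 ≥ -3.
Adding all 4 inequalities: the left sides telescope to 0, and the right sides sum to 1 + (-4) + 7 + (-3) = 1. So 0 ≥ 1, which is false.

Unsatisfiable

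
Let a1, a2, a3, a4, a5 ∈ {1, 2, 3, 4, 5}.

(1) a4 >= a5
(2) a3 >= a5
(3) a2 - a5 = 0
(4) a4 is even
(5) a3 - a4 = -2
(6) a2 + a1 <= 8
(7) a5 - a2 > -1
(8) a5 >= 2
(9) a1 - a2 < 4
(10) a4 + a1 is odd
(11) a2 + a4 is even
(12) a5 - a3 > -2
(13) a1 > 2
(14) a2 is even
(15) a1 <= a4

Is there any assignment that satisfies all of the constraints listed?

Satisfiable

One satisfying assignment is a1 = 3, a2 = 2, a3 = 2, a4 = 4, a5 = 2.
For the less obvious constraints — constraint 3: a2 - a5 = 0; constraint 5: a3 - a4 = -2; constraint 6: a2 + a1 = 5 — and the others hold by inspection.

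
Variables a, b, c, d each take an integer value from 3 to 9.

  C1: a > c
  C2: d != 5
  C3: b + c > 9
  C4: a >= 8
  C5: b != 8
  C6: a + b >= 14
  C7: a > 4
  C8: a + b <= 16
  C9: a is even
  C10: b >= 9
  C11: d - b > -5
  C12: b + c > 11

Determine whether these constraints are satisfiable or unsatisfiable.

Unsatisfiable

From constraint 4: a ≥ 8. From constraint 10: b ≥ 9. Hence a + b ≥ 17. But constraint 8 requires a + b ≤ 16, and 16 < 17. Contradiction.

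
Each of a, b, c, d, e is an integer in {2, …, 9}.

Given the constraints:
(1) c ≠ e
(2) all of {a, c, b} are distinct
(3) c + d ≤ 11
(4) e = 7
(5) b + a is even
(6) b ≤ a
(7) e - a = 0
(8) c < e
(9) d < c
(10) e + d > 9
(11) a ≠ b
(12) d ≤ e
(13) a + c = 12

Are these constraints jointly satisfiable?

Satisfiable

Try a = 7, b = 3, c = 5, d = 3, e = 7.
Check constraint 3: c + d = 8; constraint 7: e - a = 0; constraint 10: e + d = 10. The remaining constraints are straightforward to verify.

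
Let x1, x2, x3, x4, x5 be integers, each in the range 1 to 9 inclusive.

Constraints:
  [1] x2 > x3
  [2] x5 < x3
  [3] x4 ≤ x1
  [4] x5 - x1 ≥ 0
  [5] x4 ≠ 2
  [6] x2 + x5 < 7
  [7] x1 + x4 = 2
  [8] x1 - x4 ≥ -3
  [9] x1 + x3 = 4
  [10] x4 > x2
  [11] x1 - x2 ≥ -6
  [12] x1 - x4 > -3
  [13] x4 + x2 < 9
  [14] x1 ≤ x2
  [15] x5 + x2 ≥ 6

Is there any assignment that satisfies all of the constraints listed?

Constraints 1, 2, 3, 4, and 10 give x3 < x2, x2 < x4, x4 ≤ x1, x1 ≤ x5, x5 < x3. Chaining: x3 < x2 < x4 ≤ x1 ≤ x5 < x3, which forces x3 < x3 — impossible.

Unsatisfiable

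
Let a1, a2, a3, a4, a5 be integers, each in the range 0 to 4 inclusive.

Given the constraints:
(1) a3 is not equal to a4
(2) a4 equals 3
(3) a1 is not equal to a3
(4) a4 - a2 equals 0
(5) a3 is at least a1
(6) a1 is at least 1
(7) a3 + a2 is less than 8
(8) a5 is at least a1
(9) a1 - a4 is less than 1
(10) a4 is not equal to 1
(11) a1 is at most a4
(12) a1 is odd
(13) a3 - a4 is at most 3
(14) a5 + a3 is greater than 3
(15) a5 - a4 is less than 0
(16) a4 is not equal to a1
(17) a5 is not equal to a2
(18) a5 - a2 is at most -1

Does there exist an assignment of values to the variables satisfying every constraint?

Satisfiable

Setting (a1, a2, a3, a4, a5) = (1, 3, 4, 3, 1) satisfies everything: constraint 4: a4 - a2 = 0; constraint 7: a3 + a2 = 7, and the others follow.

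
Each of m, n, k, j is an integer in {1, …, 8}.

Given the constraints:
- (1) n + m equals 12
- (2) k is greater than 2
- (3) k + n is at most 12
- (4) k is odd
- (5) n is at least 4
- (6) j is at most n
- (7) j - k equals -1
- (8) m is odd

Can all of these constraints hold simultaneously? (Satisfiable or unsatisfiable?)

Satisfiable

Setting (m, n, k, j) = (5, 7, 5, 4) satisfies everything: constraint 1: n + m = 12; constraint 3: k + n = 12; constraint 7: j - k = -1, and the others follow.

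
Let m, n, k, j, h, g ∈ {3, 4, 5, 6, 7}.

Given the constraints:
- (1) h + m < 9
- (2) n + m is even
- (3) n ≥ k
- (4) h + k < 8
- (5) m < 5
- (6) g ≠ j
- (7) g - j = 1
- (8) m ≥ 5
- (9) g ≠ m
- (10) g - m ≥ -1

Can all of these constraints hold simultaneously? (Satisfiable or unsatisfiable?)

From constraint 8: m ≥ 5. From constraint 5: m ≤ 4. But 4 < 5, so no value of m works.

Unsatisfiable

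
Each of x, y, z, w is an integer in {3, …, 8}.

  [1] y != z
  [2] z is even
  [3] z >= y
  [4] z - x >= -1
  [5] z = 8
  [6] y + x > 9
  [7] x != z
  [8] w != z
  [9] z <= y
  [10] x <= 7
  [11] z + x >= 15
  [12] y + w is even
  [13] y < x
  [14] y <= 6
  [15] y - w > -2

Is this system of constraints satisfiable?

Unsatisfiable

From constraints 9 and 14: z ≤ y ≤ 6. From constraint 10: x ≤ 7. Hence z + x ≤ 13. But constraint 11 requires z + x ≥ 15, and 15 > 13. Contradiction.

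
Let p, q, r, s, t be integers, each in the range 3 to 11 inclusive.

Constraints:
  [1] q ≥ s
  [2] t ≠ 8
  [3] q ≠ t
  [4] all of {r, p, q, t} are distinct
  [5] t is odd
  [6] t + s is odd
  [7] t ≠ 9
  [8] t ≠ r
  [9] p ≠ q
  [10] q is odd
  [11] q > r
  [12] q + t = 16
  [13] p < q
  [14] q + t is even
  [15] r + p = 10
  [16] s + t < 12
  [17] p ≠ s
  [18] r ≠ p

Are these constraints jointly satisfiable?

Satisfiable

Setting (p, q, r, s, t) = (6, 9, 4, 4, 7) satisfies everything: constraint 12: q + t = 16; constraint 15: r + p = 10; constraint 16: s + t = 11, and the others follow.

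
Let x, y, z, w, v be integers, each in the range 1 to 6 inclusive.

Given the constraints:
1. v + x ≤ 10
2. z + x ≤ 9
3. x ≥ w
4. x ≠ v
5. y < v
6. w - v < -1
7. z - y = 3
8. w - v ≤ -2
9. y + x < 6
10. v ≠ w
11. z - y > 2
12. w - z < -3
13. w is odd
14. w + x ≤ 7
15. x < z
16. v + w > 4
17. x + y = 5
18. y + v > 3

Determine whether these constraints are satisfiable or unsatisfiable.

One satisfying assignment is x = 3, y = 2, z = 5, w = 1, v = 4.
For the less obvious constraints — constraint 1: v + x = 7; constraint 2: z + x = 8; constraint 6: w - v = -3 — and the others hold by inspection.

Satisfiable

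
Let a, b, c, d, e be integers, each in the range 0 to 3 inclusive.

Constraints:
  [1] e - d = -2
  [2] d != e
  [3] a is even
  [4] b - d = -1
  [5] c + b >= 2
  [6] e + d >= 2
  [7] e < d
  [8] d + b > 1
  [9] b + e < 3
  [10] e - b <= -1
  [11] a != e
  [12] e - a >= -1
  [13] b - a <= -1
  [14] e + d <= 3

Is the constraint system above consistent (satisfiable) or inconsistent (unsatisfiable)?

Constraints 10, 12, and 13 give b − e ≥ 1, e − a ≥ -1, a − b ≥ 1.
Adding all 3 inequalities: the left sides telescope to 0, and the right sides sum to 1 + (-1) + 1 = 1. So 0 ≥ 1, which is false.

Unsatisfiable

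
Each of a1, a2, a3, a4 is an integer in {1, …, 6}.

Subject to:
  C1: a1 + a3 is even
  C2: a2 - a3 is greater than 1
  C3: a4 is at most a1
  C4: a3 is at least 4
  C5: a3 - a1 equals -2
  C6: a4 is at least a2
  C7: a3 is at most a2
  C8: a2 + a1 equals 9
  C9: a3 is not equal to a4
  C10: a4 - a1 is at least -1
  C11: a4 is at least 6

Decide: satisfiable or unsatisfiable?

Unsatisfiable

From constraints 4 and 7: a2 ≥ a3 ≥ 4. From constraints 3 and 11: a1 ≥ a4 ≥ 6. Hence a2 + a1 ≥ 10. But constraint 8 requires a2 + a1 = 9, and 9 < 10. Contradiction.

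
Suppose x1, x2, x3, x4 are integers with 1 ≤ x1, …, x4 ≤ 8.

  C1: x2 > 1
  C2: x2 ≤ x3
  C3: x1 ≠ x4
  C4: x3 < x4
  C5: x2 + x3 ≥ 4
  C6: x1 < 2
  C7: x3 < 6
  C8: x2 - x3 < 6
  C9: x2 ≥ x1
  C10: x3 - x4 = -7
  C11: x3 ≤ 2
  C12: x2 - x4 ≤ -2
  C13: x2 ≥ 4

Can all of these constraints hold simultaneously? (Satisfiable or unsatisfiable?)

From constraints 2 and 13: x3 ≥ x2 and x2 ≥ 4, so x3 ≥ 4. From constraint 11: x3 ≤ 2. But 2 < 4, so no value of x3 works.

Unsatisfiable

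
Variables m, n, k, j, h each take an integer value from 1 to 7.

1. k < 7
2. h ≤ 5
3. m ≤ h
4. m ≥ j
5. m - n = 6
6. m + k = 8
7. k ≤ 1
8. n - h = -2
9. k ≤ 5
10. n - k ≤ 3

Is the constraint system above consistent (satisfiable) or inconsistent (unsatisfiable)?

Unsatisfiable

From constraints 2 and 3: m ≤ h ≤ 5. From constraint 7: k ≤ 1. Hence m + k ≤ 6. But constraint 6 requires m + k = 8, and 8 > 6. Contradiction.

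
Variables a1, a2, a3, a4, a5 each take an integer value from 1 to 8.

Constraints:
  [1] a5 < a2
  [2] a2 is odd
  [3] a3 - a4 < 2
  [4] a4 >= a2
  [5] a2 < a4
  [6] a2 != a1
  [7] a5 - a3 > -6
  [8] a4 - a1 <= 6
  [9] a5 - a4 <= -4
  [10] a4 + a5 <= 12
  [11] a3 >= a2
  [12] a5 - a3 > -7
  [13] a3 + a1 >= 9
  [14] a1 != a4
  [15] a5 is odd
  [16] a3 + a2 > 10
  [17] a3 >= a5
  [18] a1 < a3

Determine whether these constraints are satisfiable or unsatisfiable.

Satisfiable

The assignment a1 = 2, a2 = 5, a3 = 8, a4 = 8, a5 = 3 works:
  constraint 3 holds since a3 - a4 = 0.
  constraint 7 holds since a5 - a3 = -5.
  constraint 8 holds since a4 - a1 = 6.
The rest check out directly.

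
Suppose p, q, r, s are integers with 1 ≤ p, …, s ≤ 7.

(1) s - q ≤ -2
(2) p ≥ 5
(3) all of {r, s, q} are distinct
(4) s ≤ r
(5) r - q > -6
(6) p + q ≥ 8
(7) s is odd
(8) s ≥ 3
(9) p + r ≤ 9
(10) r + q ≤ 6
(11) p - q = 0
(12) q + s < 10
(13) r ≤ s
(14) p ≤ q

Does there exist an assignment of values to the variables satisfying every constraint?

Unsatisfiable

From constraints 4 and 8: r ≥ s ≥ 3. From constraints 2 and 14: q ≥ p ≥ 5. Hence r + q ≥ 8. But constraint 10 requires r + q ≤ 6, and 6 < 8. Contradiction.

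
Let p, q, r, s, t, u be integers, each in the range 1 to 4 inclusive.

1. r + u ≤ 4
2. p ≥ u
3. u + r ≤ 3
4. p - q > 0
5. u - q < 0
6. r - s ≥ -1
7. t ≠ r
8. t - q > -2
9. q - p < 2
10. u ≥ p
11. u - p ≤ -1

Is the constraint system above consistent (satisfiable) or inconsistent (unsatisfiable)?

Unsatisfiable

Constraints 4, 5, and 10 give p ≤ u, u < q, q < p. Chaining: p ≤ u < q < p, which forces p < p — impossible.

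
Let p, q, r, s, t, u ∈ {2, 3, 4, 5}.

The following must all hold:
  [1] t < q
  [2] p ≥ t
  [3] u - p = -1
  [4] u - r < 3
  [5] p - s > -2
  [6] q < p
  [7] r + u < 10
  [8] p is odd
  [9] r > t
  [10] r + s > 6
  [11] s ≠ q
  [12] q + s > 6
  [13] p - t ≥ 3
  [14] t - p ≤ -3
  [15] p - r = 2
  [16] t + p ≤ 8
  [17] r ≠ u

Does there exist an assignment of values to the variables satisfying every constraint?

Satisfiable

Setting (p, q, r, s, t, u) = (5, 3, 3, 4, 2, 4) satisfies everything: constraint 3: u - p = -1; constraint 4: u - r = 1; constraint 5: p - s = 1, and the others follow.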